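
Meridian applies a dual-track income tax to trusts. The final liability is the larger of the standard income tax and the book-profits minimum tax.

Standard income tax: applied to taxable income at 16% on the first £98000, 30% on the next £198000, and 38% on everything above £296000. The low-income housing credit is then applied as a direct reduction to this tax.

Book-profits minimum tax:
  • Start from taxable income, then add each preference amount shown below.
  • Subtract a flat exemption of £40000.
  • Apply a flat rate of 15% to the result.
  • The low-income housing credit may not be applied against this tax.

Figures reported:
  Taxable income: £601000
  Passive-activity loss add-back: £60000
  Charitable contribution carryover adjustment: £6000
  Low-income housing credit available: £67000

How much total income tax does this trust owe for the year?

Standard income tax:
  £98000 × 16% = £15680
  £198000 × 30% = £59400
  £305000 × 38% = £115900
  → £190980
  Less low-income housing credit £67000 → £123980

Book-profits minimum tax:
  Adjusted income: £601000 + £60000 + £6000 = £667000
  Less exemption £40000 → base £627000
  £627000 × 15% = £94050

£123980 > £94050, so the standard income tax governs.

£123980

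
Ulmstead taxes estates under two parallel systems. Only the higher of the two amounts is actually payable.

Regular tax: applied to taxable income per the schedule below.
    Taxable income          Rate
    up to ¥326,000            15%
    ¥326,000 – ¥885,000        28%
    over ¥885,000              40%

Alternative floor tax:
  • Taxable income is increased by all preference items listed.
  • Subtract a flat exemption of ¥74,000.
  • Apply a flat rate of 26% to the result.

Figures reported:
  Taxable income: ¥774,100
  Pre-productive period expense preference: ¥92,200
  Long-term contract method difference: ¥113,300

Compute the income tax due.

Regular tax:
  ¥326,000 × 15% = ¥48,900
  ¥448,100 × 28% = ¥125,468
  → ¥174,368

Alternative floor tax:
  Adjusted income: ¥774,100 + ¥92,200 + ¥113,300 = ¥979,600
  Less exemption ¥74,000 → base ¥905,600
  ¥905,600 × 26% = ¥235,456

¥235,456 > ¥174,368, so the alternative floor tax is the binding amount.

¥235,456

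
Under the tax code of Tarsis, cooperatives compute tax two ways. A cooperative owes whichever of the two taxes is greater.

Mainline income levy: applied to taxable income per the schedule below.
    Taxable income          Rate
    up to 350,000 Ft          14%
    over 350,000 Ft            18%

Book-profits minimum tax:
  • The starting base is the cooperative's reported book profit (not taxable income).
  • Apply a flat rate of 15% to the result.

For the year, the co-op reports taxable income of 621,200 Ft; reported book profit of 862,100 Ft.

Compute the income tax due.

Book-profits minimum tax:
  Base (reported book profit): 862,100 Ft
  862,100 Ft × 15% = 129,315 Ft

Mainline income levy:
  350,000 Ft × 14% = 49,000 Ft
  271,200 Ft × 18% = 48,816 Ft
  → 97,816 Ft

129,315 Ft > 97,816 Ft, so the book-profits minimum tax is the binding amount.

129,315 Ft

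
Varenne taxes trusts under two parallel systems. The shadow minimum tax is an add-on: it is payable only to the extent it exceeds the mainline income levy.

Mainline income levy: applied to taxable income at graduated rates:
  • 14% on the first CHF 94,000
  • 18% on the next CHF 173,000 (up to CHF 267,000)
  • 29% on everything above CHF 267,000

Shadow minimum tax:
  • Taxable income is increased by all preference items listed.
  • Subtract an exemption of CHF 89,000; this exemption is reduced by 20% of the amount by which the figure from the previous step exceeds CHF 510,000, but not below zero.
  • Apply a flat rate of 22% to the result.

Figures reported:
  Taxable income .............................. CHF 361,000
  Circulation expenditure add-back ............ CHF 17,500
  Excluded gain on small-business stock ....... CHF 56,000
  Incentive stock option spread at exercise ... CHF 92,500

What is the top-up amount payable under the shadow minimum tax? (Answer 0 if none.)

Shadow minimum tax:
  Adjusted income: CHF 361,000 + CHF 17,500 + CHF 56,000 + CHF 92,500 = CHF 527,000
  Exemption: CHF 89,000 − 20% × (CHF 527,000 − CHF 510,000) = CHF 89,000 − CHF 3,400 = CHF 85,600
  Base: CHF 527,000 − CHF 85,600 = CHF 441,400
  CHF 441,400 × 22% = CHF 97,108

Mainline income levy:
  CHF 94,000 × 14% = CHF 13,160
  CHF 173,000 × 18% = CHF 31,140
  CHF 94,000 × 29% = CHF 27,260
  → CHF 71,560

Excess of shadow minimum tax over mainline income levy: CHF 97,108 − CHF 71,560 = CHF 25,548.

CHF 25,548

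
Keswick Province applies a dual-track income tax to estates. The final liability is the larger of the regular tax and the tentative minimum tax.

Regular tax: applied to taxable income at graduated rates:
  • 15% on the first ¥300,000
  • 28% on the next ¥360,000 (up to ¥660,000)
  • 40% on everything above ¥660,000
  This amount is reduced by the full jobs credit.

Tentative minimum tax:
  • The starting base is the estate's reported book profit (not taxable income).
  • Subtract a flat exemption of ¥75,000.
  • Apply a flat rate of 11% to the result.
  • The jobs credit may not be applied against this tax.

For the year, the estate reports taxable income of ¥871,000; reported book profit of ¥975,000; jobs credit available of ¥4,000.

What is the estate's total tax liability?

¥226,200

Regular tax:
  ¥300,000 × 15% = ¥45,000
  ¥360,000 × 28% = ¥100,800
  ¥211,000 × 40% = ¥84,400
  → ¥230,200
  Less jobs credit ¥4,000 → ¥226,200

Tentative minimum tax:
  Base (reported book profit): ¥975,000
  Less exemption ¥75,000 → base ¥900,000
  ¥900,000 × 11% = ¥99,000

¥226,200 > ¥99,000, so the regular tax governs.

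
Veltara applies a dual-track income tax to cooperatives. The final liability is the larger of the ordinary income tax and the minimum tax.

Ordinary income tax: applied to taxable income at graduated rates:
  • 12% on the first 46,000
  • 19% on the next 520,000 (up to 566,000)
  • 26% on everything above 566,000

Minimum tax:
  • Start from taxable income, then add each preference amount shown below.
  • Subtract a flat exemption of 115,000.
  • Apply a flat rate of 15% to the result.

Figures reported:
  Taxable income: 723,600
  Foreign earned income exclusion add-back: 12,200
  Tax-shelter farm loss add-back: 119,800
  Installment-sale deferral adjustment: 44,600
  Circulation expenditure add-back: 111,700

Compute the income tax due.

Minimum tax:
  Adjusted income: 723,600 + 12,200 + 119,800 + 44,600 + 111,700 = 1,011,900
  Less exemption 115,000 → base 896,900
  896,900 × 15% = 134,535

Ordinary income tax:
  46,000 × 12% = 5,520
  520,000 × 19% = 98,800
  157,600 × 26% = 40,976
  → 145,296

145,296 > 134,535, so the ordinary income tax governs.

145,296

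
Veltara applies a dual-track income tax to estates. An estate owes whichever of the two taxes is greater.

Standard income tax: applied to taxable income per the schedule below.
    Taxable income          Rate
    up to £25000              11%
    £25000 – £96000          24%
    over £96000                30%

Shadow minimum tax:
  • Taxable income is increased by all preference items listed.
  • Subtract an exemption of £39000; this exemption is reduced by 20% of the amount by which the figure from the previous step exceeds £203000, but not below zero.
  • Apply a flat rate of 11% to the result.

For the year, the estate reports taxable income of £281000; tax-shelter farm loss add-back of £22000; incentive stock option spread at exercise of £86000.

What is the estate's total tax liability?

£75290

Shadow minimum tax:
  Adjusted income: £281000 + £22000 + £86000 = £389000
  Exemption: £39000 − 20% × (£389000 − £203000) = £39000 − £37200 = £1800
  Base: £389000 − £1800 = £387200
  £387200 × 11% = £42592

Standard income tax:
  £25000 × 11% = £2750
  £71000 × 24% = £17040
  £185000 × 30% = £55500
  → £75290

£75290 > £42592, so the standard income tax governs.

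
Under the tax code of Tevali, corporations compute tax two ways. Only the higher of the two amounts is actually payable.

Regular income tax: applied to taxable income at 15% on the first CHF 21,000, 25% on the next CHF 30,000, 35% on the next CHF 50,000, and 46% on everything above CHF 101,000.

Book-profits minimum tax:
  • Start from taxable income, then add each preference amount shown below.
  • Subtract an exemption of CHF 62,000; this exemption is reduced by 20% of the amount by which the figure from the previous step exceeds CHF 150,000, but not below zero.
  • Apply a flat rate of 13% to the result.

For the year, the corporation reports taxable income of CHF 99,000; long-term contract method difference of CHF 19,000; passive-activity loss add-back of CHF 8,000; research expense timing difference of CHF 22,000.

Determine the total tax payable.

CHF 27,450

Regular income tax:
  CHF 21,000 × 15% = CHF 3,150
  CHF 30,000 × 25% = CHF 7,500
  CHF 48,000 × 35% = CHF 16,800
  → CHF 27,450

Book-profits minimum tax:
  Adjusted income: CHF 99,000 + CHF 19,000 + CHF 8,000 + CHF 22,000 = CHF 148,000
  Exemption: CHF 148,000 ≤ CHF 150,000, so full CHF 62,000 applies
  Base: CHF 148,000 − CHF 62,000 = CHF 86,000
  CHF 86,000 × 13% = CHF 11,180

CHF 27,450 > CHF 11,180, so the regular income tax governs.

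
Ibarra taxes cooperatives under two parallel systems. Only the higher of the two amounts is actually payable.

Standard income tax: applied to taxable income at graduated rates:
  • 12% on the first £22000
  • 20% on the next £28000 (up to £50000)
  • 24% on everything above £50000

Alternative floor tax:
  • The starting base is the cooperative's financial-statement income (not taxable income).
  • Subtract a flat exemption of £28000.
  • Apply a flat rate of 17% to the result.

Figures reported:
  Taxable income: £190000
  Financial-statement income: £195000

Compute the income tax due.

£41840

Standard income tax:
  £22000 × 12% = £2640
  £28000 × 20% = £5600
  £140000 × 24% = £33600
  → £41840

Alternative floor tax:
  Base (financial-statement income): £195000
  Less exemption £28000 → base £167000
  £167000 × 17% = £28390

£41840 > £28390, so the standard income tax governs.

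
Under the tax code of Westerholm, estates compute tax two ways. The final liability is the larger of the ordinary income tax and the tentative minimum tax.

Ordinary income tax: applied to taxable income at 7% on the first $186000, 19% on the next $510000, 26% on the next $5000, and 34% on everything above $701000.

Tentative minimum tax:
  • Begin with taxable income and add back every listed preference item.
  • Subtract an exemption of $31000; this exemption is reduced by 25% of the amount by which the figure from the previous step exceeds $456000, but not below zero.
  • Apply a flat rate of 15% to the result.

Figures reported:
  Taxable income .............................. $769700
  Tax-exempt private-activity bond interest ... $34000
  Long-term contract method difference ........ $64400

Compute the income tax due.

$134578

Tentative minimum tax:
  Adjusted income: $769700 + $34000 + $64400 = $868100
  Exemption: 25% × ($868100 − $456000) = $103025 ≥ $31000, so the exemption is fully phased out
  Base: $868100 − $0 = $868100
  $868100 × 15% = $130215

Ordinary income tax:
  $186000 × 7% = $13020
  $510000 × 19% = $96900
  $5000 × 26% = $1300
  $68700 × 34% = $23358
  → $134578

$134578 > $130215, so the ordinary income tax governs.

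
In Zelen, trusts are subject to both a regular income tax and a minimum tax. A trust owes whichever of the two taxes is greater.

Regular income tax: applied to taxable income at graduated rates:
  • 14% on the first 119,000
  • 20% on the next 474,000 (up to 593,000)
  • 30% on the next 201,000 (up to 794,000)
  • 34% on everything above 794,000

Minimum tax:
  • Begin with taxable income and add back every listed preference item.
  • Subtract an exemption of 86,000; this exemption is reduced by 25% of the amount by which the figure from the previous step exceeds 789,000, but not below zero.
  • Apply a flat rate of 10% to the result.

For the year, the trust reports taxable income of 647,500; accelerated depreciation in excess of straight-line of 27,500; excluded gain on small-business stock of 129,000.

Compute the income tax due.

Minimum tax:
  Adjusted income: 647,500 + 27,500 + 129,000 = 804,000
  Exemption: 86,000 − 25% × (804,000 − 789,000) = 86,000 − 3,750 = 82,250
  Base: 804,000 − 82,250 = 721,750
  721,750 × 10% = 72,175

Regular income tax:
  119,000 × 14% = 16,660
  474,000 × 20% = 94,800
  54,500 × 30% = 16,350
  → 127,810

127,810 > 72,175, so the regular income tax governs.

127,810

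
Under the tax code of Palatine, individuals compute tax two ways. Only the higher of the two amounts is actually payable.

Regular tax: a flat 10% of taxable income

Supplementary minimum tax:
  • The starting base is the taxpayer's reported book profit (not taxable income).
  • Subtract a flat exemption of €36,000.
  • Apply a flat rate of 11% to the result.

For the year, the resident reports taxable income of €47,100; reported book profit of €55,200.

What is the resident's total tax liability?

€4,710

Regular tax:
  €47,100 × 10% = €4,710

Supplementary minimum tax:
  Base (reported book profit): €55,200
  Less exemption €36,000 → base €19,200
  €19,200 × 11% = €2,112

€4,710 > €2,112, so the regular tax governs.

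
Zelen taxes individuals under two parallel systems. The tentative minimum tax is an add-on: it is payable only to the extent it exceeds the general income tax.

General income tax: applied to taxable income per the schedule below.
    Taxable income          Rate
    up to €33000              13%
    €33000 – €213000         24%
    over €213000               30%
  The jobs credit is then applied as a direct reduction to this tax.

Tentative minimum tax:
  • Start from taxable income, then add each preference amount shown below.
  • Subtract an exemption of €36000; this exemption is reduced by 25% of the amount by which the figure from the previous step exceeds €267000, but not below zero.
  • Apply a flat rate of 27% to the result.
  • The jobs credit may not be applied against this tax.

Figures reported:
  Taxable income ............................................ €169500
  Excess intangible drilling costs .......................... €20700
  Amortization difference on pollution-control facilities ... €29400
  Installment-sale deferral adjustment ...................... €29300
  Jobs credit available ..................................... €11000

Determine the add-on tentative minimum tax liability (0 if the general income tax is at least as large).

€31433

Tentative minimum tax:
  Adjusted income: €169500 + €20700 + €29400 + €29300 = €248900
  Exemption: €248900 ≤ €267000, so full €36000 applies
  Base: €248900 − €36000 = €212900
  €212900 × 27% = €57483

General income tax:
  €33000 × 13% = €4290
  €136500 × 24% = €32760
  → €37050
  Less jobs credit €11000 → €26050

Excess of tentative minimum tax over general income tax: €57483 − €26050 = €31433.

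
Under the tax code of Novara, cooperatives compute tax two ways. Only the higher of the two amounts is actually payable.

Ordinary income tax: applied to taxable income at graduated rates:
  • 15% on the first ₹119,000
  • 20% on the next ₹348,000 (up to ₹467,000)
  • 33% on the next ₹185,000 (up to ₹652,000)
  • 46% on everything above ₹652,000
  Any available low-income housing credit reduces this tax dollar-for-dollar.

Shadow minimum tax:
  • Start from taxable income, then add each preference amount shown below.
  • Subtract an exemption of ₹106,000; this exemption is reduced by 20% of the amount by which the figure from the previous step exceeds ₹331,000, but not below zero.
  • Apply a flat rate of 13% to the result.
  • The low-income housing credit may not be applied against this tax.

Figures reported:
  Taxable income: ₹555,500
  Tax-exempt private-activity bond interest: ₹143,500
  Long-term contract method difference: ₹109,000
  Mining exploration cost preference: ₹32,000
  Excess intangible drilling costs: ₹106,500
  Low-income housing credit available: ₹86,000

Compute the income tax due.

Ordinary income tax:
  ₹119,000 × 15% = ₹17,850
  ₹348,000 × 20% = ₹69,600
  ₹88,500 × 33% = ₹29,205
  → ₹116,655
  Less low-income housing credit ₹86,000 → ₹30,655

Shadow minimum tax:
  Adjusted income: ₹555,500 + ₹143,500 + ₹109,000 + ₹32,000 + ₹106,500 = ₹946,500
  Exemption: 20% × (₹946,500 − ₹331,000) = ₹123,100 ≥ ₹106,000, so the exemption is fully phased out
  Base: ₹946,500 − ₹0 = ₹946,500
  ₹946,500 × 13% = ₹123,045

₹123,045 > ₹30,655, so the shadow minimum tax is the binding amount.

₹123,045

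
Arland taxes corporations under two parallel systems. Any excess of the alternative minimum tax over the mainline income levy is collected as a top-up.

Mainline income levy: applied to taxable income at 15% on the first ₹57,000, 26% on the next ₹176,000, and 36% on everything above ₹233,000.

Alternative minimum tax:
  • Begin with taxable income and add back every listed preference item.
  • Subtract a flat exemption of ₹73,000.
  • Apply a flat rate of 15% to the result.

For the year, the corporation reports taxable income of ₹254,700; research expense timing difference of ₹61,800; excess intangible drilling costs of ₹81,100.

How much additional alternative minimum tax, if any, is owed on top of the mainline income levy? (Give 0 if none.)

₹0

Mainline income levy:
  ₹57,000 × 15% = ₹8,550
  ₹176,000 × 26% = ₹45,760
  ₹21,700 × 36% = ₹7,812
  → ₹62,122

Alternative minimum tax:
  Adjusted income: ₹254,700 + ₹61,800 + ₹81,100 = ₹397,600
  Less exemption ₹73,000 → base ₹324,600
  ₹324,600 × 15% = ₹48,690

₹48,690 ≤ ₹62,122, so no add-on is due.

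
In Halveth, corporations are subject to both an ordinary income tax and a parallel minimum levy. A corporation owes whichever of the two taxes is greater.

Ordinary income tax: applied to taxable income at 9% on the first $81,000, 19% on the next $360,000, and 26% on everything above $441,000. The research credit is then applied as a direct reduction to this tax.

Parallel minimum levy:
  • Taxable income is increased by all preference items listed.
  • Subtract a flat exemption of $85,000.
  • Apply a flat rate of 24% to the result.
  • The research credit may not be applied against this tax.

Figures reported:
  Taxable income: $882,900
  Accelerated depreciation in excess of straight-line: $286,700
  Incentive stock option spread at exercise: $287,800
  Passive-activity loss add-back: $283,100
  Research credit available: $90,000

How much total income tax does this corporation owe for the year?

$397,320

Ordinary income tax:
  $81,000 × 9% = $7,290
  $360,000 × 19% = $68,400
  $441,900 × 26% = $114,894
  → $190,584
  Less research credit $90,000 → $100,584

Parallel minimum levy:
  Adjusted income: $882,900 + $286,700 + $287,800 + $283,100 = $1,740,500
  Less exemption $85,000 → base $1,655,500
  $1,655,500 × 24% = $397,320

$397,320 > $100,584, so the parallel minimum levy is the binding amount.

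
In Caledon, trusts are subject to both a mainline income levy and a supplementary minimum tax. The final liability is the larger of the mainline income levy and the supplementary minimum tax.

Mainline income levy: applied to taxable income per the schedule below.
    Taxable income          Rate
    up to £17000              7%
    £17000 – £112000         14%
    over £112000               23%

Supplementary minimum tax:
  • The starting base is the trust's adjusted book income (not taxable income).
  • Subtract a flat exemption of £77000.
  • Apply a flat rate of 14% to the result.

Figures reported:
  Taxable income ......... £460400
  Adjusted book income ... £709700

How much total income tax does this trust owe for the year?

£94622

Supplementary minimum tax:
  Base (adjusted book income): £709700
  Less exemption £77000 → base £632700
  £632700 × 14% = £88578

Mainline income levy:
  £17000 × 7% = £1190
  £95000 × 14% = £13300
  £348400 × 23% = £80132
  → £94622

£94622 > £88578, so the mainline income levy governs.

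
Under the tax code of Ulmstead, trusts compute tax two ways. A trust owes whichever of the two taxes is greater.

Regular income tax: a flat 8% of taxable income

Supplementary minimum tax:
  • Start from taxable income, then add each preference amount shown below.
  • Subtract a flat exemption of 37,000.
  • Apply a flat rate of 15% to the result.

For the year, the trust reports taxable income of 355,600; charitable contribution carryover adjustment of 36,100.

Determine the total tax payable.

53,205

Regular income tax:
  355,600 × 8% = 28,448

Supplementary minimum tax:
  Adjusted income: 355,600 + 36,100 = 391,700
  Less exemption 37,000 → base 354,700
  354,700 × 15% = 53,205

53,205 > 28,448, so the supplementary minimum tax is the binding amount.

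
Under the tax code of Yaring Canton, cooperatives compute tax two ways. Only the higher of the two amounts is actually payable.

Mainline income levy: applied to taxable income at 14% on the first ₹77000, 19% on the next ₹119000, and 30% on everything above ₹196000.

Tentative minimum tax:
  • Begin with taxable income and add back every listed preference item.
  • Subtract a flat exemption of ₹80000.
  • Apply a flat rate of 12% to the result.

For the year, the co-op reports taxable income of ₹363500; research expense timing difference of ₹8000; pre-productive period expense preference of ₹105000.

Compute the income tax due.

₹83640

Tentative minimum tax:
  Adjusted income: ₹363500 + ₹8000 + ₹105000 = ₹476500
  Less exemption ₹80000 → base ₹396500
  ₹396500 × 12% = ₹47580

Mainline income levy:
  ₹77000 × 14% = ₹10780
  ₹119000 × 19% = ₹22610
  ₹167500 × 30% = ₹50250
  → ₹83640

₹83640 > ₹47580, so the mainline income levy governs.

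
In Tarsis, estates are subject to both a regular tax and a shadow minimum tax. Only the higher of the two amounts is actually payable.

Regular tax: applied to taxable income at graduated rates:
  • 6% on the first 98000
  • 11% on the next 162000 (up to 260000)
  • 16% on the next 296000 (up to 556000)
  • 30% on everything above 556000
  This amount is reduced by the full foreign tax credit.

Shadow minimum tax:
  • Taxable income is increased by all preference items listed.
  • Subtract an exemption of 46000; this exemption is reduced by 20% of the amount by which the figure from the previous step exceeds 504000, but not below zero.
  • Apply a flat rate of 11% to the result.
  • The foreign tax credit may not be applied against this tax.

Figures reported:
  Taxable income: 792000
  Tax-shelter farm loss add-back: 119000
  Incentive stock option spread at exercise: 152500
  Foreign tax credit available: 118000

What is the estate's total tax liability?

116985

Regular tax:
  98000 × 6% = 5880
  162000 × 11% = 17820
  296000 × 16% = 47360
  236000 × 30% = 70800
  → 141860
  Less foreign tax credit 118000 → 23860

Shadow minimum tax:
  Adjusted income: 792000 + 119000 + 152500 = 1063500
  Exemption: 20% × (1063500 − 504000) = 111900 ≥ 46000, so the exemption is fully phased out
  Base: 1063500 − 0 = 1063500
  1063500 × 11% = 116985

116985 > 23860, so the shadow minimum tax is the binding amount.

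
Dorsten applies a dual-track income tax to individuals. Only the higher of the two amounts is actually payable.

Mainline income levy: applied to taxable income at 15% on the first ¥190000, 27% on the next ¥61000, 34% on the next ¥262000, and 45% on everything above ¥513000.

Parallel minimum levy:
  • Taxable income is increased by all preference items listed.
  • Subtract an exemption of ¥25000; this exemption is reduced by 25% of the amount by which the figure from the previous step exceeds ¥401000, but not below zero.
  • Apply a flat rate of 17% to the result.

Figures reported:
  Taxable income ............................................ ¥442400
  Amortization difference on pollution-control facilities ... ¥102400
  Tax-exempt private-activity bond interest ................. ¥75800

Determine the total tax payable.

Parallel minimum levy:
  Adjusted income: ¥442400 + ¥102400 + ¥75800 = ¥620600
  Exemption: 25% × (¥620600 − ¥401000) = ¥54900 ≥ ¥25000, so the exemption is fully phased out
  Base: ¥620600 − ¥0 = ¥620600
  ¥620600 × 17% = ¥105502

Mainline income levy:
  ¥190000 × 15% = ¥28500
  ¥61000 × 27% = ¥16470
  ¥191400 × 34% = ¥65076
  → ¥110046

¥110046 > ¥105502, so the mainline income levy governs.

¥110046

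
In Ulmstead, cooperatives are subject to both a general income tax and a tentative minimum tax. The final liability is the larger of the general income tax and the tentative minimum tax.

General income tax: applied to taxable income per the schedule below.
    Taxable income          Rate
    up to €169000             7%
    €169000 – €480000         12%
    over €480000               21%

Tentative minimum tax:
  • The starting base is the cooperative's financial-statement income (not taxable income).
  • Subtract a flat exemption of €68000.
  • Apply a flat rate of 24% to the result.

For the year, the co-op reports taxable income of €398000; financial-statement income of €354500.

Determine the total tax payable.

General income tax:
  €169000 × 7% = €11830
  €229000 × 12% = €27480
  → €39310

Tentative minimum tax:
  Base (financial-statement income): €354500
  Less exemption €68000 → base €286500
  €286500 × 24% = €68760

€68760 > €39310, so the tentative minimum tax is the binding amount.

€68760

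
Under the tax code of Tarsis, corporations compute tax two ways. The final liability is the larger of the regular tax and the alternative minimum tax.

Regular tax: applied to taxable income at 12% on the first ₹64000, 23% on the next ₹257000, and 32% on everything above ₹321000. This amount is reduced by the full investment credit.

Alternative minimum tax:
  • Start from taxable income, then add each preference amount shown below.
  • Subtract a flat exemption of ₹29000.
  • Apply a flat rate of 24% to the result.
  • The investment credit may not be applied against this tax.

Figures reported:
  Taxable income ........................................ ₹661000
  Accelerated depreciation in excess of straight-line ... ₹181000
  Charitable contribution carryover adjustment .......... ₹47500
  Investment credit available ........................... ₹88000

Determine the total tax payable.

₹206520

Alternative minimum tax:
  Adjusted income: ₹661000 + ₹181000 + ₹47500 = ₹889500
  Less exemption ₹29000 → base ₹860500
  ₹860500 × 24% = ₹206520

Regular tax:
  ₹64000 × 12% = ₹7680
  ₹257000 × 23% = ₹59110
  ₹340000 × 32% = ₹108800
  → ₹175590
  Less investment credit ₹88000 → ₹87590

₹206520 > ₹87590, so the alternative minimum tax is the binding amount.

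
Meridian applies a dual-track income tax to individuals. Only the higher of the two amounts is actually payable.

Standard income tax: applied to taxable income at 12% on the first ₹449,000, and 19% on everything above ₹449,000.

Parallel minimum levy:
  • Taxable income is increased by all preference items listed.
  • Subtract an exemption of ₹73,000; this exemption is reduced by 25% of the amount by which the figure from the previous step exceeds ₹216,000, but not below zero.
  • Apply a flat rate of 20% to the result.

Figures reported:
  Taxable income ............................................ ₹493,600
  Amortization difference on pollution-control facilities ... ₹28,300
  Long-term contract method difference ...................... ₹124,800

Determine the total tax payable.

Standard income tax:
  ₹449,000 × 12% = ₹53,880
  ₹44,600 × 19% = ₹8,474
  → ₹62,354

Parallel minimum levy:
  Adjusted income: ₹493,600 + ₹28,300 + ₹124,800 = ₹646,700
  Exemption: 25% × (₹646,700 − ₹216,000) = ₹107,675 ≥ ₹73,000, so the exemption is fully phased out
  Base: ₹646,700 − ₹0 = ₹646,700
  ₹646,700 × 20% = ₹129,340

₹129,340 > ₹62,354, so the parallel minimum levy is the binding amount.

₹129,340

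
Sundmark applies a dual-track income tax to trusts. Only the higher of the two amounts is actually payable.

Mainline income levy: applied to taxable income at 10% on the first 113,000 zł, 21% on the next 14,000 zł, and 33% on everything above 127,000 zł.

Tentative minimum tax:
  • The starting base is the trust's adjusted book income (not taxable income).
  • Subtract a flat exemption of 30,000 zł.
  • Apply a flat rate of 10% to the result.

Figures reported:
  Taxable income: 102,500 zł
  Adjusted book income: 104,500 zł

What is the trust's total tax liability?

Mainline income levy:
  102,500 zł × 10% = 10,250 zł

Tentative minimum tax:
  Base (adjusted book income): 104,500 zł
  Less exemption 30,000 zł → base 74,500 zł
  74,500 zł × 10% = 7,450 zł

10,250 zł > 7,450 zł, so the mainline income levy governs.

10,250 zł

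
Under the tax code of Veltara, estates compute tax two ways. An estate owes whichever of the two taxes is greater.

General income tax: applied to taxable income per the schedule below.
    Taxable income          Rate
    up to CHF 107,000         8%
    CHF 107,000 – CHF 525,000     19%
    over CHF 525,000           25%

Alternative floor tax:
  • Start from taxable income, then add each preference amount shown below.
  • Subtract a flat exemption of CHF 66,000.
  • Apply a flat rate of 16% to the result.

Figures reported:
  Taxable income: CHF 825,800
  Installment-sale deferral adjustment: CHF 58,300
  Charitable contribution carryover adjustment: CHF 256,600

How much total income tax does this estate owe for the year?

CHF 171,952

General income tax:
  CHF 107,000 × 8% = CHF 8,560
  CHF 418,000 × 19% = CHF 79,420
  CHF 300,800 × 25% = CHF 75,200
  → CHF 163,180

Alternative floor tax:
  Adjusted income: CHF 825,800 + CHF 58,300 + CHF 256,600 = CHF 1,140,700
  Less exemption CHF 66,000 → base CHF 1,074,700
  CHF 1,074,700 × 16% = CHF 171,952

CHF 171,952 > CHF 163,180, so the alternative floor tax is the binding amount.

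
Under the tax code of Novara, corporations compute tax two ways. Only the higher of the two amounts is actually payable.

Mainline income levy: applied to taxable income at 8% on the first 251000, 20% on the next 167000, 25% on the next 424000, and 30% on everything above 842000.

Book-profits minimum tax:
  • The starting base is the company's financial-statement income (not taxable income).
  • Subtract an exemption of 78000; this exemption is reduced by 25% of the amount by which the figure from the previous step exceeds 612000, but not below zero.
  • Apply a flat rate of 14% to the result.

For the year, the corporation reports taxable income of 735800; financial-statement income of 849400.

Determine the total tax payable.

Mainline income levy:
  251000 × 8% = 20080
  167000 × 20% = 33400
  317800 × 25% = 79450
  → 132930

Book-profits minimum tax:
  Base (financial-statement income): 849400
  Exemption: 78000 − 25% × (849400 − 612000) = 78000 − 59350 = 18650
  Base: 849400 − 18650 = 830750
  830750 × 14% = 116305

132930 > 116305, so the mainline income levy governs.

132930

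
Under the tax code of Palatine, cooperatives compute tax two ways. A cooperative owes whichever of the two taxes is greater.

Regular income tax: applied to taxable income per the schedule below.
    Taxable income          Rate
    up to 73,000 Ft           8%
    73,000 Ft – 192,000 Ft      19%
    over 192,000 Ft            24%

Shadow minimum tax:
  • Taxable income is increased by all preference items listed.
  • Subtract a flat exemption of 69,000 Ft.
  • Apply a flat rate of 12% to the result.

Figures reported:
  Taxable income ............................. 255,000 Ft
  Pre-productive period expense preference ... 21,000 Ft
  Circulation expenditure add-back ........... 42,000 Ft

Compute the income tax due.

43,570 Ft

Shadow minimum tax:
  Adjusted income: 255,000 Ft + 21,000 Ft + 42,000 Ft = 318,000 Ft
  Less exemption 69,000 Ft → base 249,000 Ft
  249,000 Ft × 12% = 29,880 Ft

Regular income tax:
  73,000 Ft × 8% = 5,840 Ft
  119,000 Ft × 19% = 22,610 Ft
  63,000 Ft × 24% = 15,120 Ft
  → 43,570 Ft

43,570 Ft > 29,880 Ft, so the regular income tax governs.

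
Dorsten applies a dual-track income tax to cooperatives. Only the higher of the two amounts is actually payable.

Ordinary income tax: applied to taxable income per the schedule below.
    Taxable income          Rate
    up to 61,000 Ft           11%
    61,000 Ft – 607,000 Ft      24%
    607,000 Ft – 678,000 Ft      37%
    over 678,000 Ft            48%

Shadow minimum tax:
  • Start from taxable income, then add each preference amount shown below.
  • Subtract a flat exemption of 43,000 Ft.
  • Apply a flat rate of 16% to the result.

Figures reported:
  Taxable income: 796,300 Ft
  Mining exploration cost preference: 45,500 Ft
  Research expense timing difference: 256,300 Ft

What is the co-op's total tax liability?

220,804 Ft

Shadow minimum tax:
  Adjusted income: 796,300 Ft + 45,500 Ft + 256,300 Ft = 1,098,100 Ft
  Less exemption 43,000 Ft → base 1,055,100 Ft
  1,055,100 Ft × 16% = 168,816 Ft

Ordinary income tax:
  61,000 Ft × 11% = 6,710 Ft
  546,000 Ft × 24% = 131,040 Ft
  71,000 Ft × 37% = 26,270 Ft
  118,300 Ft × 48% = 56,784 Ft
  → 220,804 Ft

220,804 Ft > 168,816 Ft, so the ordinary income tax governs.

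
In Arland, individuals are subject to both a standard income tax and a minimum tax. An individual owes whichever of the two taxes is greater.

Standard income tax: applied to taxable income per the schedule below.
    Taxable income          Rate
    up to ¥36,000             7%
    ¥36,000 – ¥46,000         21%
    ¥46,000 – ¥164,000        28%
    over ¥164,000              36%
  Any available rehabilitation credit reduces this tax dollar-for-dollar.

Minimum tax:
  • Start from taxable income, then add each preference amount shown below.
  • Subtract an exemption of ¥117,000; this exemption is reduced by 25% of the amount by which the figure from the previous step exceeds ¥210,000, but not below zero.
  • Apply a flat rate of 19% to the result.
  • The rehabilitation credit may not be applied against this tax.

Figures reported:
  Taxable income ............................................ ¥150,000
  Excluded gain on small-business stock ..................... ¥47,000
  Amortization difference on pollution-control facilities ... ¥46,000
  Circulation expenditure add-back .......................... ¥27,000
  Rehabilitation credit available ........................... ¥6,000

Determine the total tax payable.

¥31,920

Minimum tax:
  Adjusted income: ¥150,000 + ¥47,000 + ¥46,000 + ¥27,000 = ¥270,000
  Exemption: ¥117,000 − 25% × (¥270,000 − ¥210,000) = ¥117,000 − ¥15,000 = ¥102,000
  Base: ¥270,000 − ¥102,000 = ¥168,000
  ¥168,000 × 19% = ¥31,920

Standard income tax:
  ¥36,000 × 7% = ¥2,520
  ¥10,000 × 21% = ¥2,100
  ¥104,000 × 28% = ¥29,120
  → ¥33,740
  Less rehabilitation credit ¥6,000 → ¥27,740

¥31,920 > ¥27,740, so the minimum tax is the binding amount.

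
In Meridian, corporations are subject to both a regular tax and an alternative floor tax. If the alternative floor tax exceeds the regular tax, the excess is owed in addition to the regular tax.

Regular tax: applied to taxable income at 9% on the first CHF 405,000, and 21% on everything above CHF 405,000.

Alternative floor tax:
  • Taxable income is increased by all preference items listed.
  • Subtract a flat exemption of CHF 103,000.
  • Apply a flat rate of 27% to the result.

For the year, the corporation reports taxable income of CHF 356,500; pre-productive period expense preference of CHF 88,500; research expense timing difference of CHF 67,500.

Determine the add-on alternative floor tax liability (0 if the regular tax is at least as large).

Alternative floor tax:
  Adjusted income: CHF 356,500 + CHF 88,500 + CHF 67,500 = CHF 512,500
  Less exemption CHF 103,000 → base CHF 409,500
  CHF 409,500 × 27% = CHF 110,565

Regular tax:
  CHF 356,500 × 9% = CHF 32,085

Excess of alternative floor tax over regular tax: CHF 110,565 − CHF 32,085 = CHF 78,480.

CHF 78,480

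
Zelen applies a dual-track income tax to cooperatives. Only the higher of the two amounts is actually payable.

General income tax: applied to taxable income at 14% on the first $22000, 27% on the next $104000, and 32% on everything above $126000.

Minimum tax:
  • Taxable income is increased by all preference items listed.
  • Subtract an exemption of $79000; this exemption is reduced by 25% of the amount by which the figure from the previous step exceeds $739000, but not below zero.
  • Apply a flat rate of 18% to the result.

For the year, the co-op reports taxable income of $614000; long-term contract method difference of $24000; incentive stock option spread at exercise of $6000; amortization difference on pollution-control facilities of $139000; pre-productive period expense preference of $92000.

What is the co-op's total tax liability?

$187320

General income tax:
  $22000 × 14% = $3080
  $104000 × 27% = $28080
  $488000 × 32% = $156160
  → $187320

Minimum tax:
  Adjusted income: $614000 + $24000 + $6000 + $139000 + $92000 = $875000
  Exemption: $79000 − 25% × ($875000 − $739000) = $79000 − $34000 = $45000
  Base: $875000 − $45000 = $830000
  $830000 × 18% = $149400

$187320 > $149400, so the general income tax governs.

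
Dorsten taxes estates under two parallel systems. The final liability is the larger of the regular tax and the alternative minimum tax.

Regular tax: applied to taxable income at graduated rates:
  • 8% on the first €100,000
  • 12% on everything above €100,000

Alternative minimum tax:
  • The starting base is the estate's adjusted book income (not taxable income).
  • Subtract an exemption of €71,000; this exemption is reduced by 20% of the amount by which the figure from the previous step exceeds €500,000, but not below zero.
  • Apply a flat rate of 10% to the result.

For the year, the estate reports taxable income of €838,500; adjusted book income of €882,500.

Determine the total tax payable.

€96,620

Alternative minimum tax:
  Base (adjusted book income): €882,500
  Exemption: 20% × (€882,500 − €500,000) = €76,500 ≥ €71,000, so the exemption is fully phased out
  Base: €882,500 − €0 = €882,500
  €882,500 × 10% = €88,250

Regular tax:
  €100,000 × 8% = €8,000
  €738,500 × 12% = €88,620
  → €96,620

€96,620 > €88,250, so the regular tax governs.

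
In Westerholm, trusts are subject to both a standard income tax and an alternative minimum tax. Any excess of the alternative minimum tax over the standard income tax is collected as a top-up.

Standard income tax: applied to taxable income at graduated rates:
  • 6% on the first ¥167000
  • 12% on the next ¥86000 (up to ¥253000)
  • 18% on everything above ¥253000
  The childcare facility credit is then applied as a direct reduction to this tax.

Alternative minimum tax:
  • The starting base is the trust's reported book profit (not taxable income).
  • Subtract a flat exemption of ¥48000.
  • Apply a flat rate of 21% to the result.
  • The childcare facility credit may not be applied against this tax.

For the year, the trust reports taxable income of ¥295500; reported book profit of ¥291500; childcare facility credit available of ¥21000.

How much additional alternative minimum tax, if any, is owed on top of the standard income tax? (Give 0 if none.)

Alternative minimum tax:
  Base (reported book profit): ¥291500
  Less exemption ¥48000 → base ¥243500
  ¥243500 × 21% = ¥51135

Standard income tax:
  ¥167000 × 6% = ¥10020
  ¥86000 × 12% = ¥10320
  ¥42500 × 18% = ¥7650
  → ¥27990
  Less childcare facility credit ¥21000 → ¥6990

Excess of alternative minimum tax over standard income tax: ¥51135 − ¥6990 = ¥44145.

¥44145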